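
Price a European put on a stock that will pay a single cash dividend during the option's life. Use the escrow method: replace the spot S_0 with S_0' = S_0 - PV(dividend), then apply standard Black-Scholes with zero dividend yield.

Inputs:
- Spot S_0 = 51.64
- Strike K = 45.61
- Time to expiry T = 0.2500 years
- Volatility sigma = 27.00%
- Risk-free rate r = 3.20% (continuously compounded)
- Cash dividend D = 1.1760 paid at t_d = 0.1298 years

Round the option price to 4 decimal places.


Answer: Price = 0.7621

Derivation:
PV(D) = D * exp(-r * t_d) = 1.1760 * 0.99585501 = 1.17112550
S_0' = S_0 - PV(D) = 51.6400 - 1.17112550 = 50.46887450
d1 = (ln(S_0'/K) + (r + sigma^2/2)*T) / (sigma*sqrt(T)) = 0.87660970
d2 = d1 - sigma*sqrt(T) = 0.74160970
exp(-rT) = 0.99203191
N(-d1) = 0.19034934; N(-d2) = 0.22916192
P = K * exp(-rT) * N(-d2) - S_0' * N(-d1) = 45.6100 * 0.99203191 * 0.22916192 - 50.46887450 * 0.19034934 = 0.7621


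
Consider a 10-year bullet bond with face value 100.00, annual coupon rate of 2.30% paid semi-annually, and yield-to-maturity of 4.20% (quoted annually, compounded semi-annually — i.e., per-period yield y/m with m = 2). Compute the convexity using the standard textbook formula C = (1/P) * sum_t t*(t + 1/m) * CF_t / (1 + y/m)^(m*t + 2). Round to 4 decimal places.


Coupon per period c = face * coupon_rate / m = 1.150000
Periods per year m = 2; per-period yield y/m = 0.021000
Number of cashflows N = 20
Cashflows (t years, CF_t, discount factor 1/(1+y/m)^(m*t), PV):
  t = 0.5000: CF_t = 1.150000, DF = 0.979432, PV = 1.126347
  t = 1.0000: CF_t = 1.150000, DF = 0.959287, PV = 1.103180
  t = 1.5000: CF_t = 1.150000, DF = 0.939556, PV = 1.080490
  t = 2.0000: CF_t = 1.150000, DF = 0.920231, PV = 1.058266
  t = 2.5000: CF_t = 1.150000, DF = 0.901304, PV = 1.036500
  t = 3.0000: CF_t = 1.150000, DF = 0.882766, PV = 1.015181
  t = 3.5000: CF_t = 1.150000, DF = 0.864609, PV = 0.994300
  t = 4.0000: CF_t = 1.150000, DF = 0.846826, PV = 0.973850
  t = 4.5000: CF_t = 1.150000, DF = 0.829408, PV = 0.953819
  t = 5.0000: CF_t = 1.150000, DF = 0.812349, PV = 0.934201
  t = 5.5000: CF_t = 1.150000, DF = 0.795640, PV = 0.914986
  t = 6.0000: CF_t = 1.150000, DF = 0.779276, PV = 0.896167
  t = 6.5000: CF_t = 1.150000, DF = 0.763247, PV = 0.877735
  t = 7.0000: CF_t = 1.150000, DF = 0.747549, PV = 0.859681
  t = 7.5000: CF_t = 1.150000, DF = 0.732173, PV = 0.841999
  t = 8.0000: CF_t = 1.150000, DF = 0.717114, PV = 0.824681
  t = 8.5000: CF_t = 1.150000, DF = 0.702364, PV = 0.807719
  t = 9.0000: CF_t = 1.150000, DF = 0.687918, PV = 0.791106
  t = 9.5000: CF_t = 1.150000, DF = 0.673769, PV = 0.774834
  t = 10.0000: CF_t = 101.150000, DF = 0.659911, PV = 66.749965
Price P = sum_t PV_t = 84.615007
Convexity numerator sum_t t*(t + 1/m) * CF_t / (1+y/m)^(m*t + 2):
  t = 0.5000: term = 0.540245
  t = 1.0000: term = 1.587399
  t = 1.5000: term = 3.109499
  t = 2.0000: term = 5.075904
  t = 2.5000: term = 7.457254
  t = 3.0000: term = 10.225421
  t = 3.5000: term = 13.353472
  t = 4.0000: term = 16.815622
  t = 4.5000: term = 20.587196
  t = 5.0000: term = 24.644592
  t = 5.5000: term = 28.965240
  t = 6.0000: term = 33.527568
  t = 6.5000: term = 38.310966
  t = 7.0000: term = 43.295750
  t = 7.5000: term = 48.463132
  t = 8.0000: term = 53.795184
  t = 8.5000: term = 59.274811
  t = 9.0000: term = 64.885718
  t = 9.5000: term = 70.612382
  t = 10.0000: term = 6723.398614
Convexity = (1/P) * sum = 7267.925967 / 84.615007 = 85.894054

Answer: Convexity = 85.8941


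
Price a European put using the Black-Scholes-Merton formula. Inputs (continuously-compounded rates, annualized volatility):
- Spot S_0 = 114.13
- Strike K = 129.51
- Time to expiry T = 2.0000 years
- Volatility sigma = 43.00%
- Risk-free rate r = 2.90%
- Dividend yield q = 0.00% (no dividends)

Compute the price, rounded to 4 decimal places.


d1 = (ln(S/K) + (r - q + 0.5*sigma^2) * T) / (sigma * sqrt(T)) = 0.19154380
d2 = d1 - sigma * sqrt(T) = -0.41656803
exp(-rT) = 0.94364995; exp(-qT) = 1.00000000
P = K * exp(-rT) * N(-d2) - S_0 * exp(-qT) * N(-d1)
N(-d1) = 0.42404978; N(-d2) = 0.66150280
P = 129.5100 * 0.94364995 * 0.66150280 - 114.1300 * 1.00000000 * 0.42404978 = 32.4468

Answer: Price = 32.4468


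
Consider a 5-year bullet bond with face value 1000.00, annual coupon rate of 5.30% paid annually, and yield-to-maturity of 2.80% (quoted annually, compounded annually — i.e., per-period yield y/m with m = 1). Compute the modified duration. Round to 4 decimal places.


Coupon per period c = face * coupon_rate / m = 53.000000
Periods per year m = 1; per-period yield y/m = 0.028000
Number of cashflows N = 5
Cashflows (t years, CF_t, discount factor 1/(1+y/m)^(m*t), PV):
  t = 1.0000: CF_t = 53.000000, DF = 0.972763, PV = 51.556420
  t = 2.0000: CF_t = 53.000000, DF = 0.946267, PV = 50.152160
  t = 3.0000: CF_t = 53.000000, DF = 0.920493, PV = 48.786148
  t = 4.0000: CF_t = 53.000000, DF = 0.895422, PV = 47.457342
  t = 5.0000: CF_t = 1053.000000, DF = 0.871033, PV = 917.197364
Price P = sum_t PV_t = 1115.149434
First compute Macaulay numerator sum_t t * PV_t:
  t * PV_t at t = 1.0000: 51.556420
  t * PV_t at t = 2.0000: 100.304320
  t * PV_t at t = 3.0000: 146.358443
  t * PV_t at t = 4.0000: 189.829368
  t * PV_t at t = 5.0000: 4585.986820
Macaulay duration D = 5074.035371 / 1115.149434 = 4.550095
Modified duration = D / (1 + y/m) = 4.550095 / (1 + 0.028000) = 4.426162

Answer: Modified duration = 4.4262


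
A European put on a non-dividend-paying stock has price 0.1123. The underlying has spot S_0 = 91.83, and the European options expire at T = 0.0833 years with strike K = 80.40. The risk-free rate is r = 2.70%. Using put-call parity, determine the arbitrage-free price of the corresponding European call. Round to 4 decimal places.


Put-call parity: C - P = S_0 * exp(-qT) - K * exp(-rT).
S_0 * exp(-qT) = 91.8300 * 1.00000000 = 91.83000000
K * exp(-rT) = 80.4000 * 0.99775343 = 80.21937556
C = P + S*exp(-qT) - K*exp(-rT)
C = 0.1123 + 91.83000000 - 80.21937556 = 11.7229

Answer: Call price = 11.7229


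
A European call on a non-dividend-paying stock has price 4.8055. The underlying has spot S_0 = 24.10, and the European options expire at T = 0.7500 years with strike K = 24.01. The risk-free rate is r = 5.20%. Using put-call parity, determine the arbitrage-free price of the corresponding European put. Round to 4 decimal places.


Answer: Put price = 3.7971

Derivation:
Put-call parity: C - P = S_0 * exp(-qT) - K * exp(-rT).
S_0 * exp(-qT) = 24.1000 * 1.00000000 = 24.10000000
K * exp(-rT) = 24.0100 * 0.96175071 = 23.09163453
P = C - S*exp(-qT) + K*exp(-rT)
P = 4.8055 - 24.10000000 + 23.09163453 = 3.7971


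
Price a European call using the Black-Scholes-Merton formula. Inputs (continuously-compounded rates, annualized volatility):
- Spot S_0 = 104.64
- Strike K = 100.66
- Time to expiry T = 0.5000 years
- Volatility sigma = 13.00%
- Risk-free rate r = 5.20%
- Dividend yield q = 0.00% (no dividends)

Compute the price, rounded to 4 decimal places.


d1 = (ln(S/K) + (r - q + 0.5*sigma^2) * T) / (sigma * sqrt(T)) = 0.75064700
d2 = d1 - sigma * sqrt(T) = 0.65872312
exp(-rT) = 0.97433509; exp(-qT) = 1.00000000
C = S_0 * exp(-qT) * N(d1) - K * exp(-rT) * N(d2)
N(d1) = 0.77356744; N(d2) = 0.74496321
C = 104.6400 * 1.00000000 * 0.77356744 - 100.6600 * 0.97433509 * 0.74496321 = 7.8827

Answer: Price = 7.8827


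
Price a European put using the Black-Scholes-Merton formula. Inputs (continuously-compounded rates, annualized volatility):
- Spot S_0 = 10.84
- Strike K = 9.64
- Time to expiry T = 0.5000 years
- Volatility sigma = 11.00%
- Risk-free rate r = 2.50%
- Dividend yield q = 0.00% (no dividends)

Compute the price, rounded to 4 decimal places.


Answer: Price = 0.0156

Derivation:
d1 = (ln(S/K) + (r - q + 0.5*sigma^2) * T) / (sigma * sqrt(T)) = 1.70794427
d2 = d1 - sigma * sqrt(T) = 1.63016253
exp(-rT) = 0.98757780; exp(-qT) = 1.00000000
P = K * exp(-rT) * N(-d2) - S_0 * exp(-qT) * N(-d1)
N(-d1) = 0.04382334; N(-d2) = 0.05153358
P = 9.6400 * 0.98757780 * 0.05153358 - 10.8400 * 1.00000000 * 0.04382334 = 0.0156


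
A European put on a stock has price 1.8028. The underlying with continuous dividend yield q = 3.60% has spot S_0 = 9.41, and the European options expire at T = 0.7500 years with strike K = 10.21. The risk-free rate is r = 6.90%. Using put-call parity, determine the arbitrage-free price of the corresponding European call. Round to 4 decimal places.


Answer: Call price = 1.2671

Derivation:
Put-call parity: C - P = S_0 * exp(-qT) - K * exp(-rT).
S_0 * exp(-qT) = 9.4100 * 0.97336124 = 9.15932928
K * exp(-rT) = 10.2100 * 0.94956623 = 9.69507120
C = P + S*exp(-qT) - K*exp(-rT)
C = 1.8028 + 9.15932928 - 9.69507120 = 1.2671


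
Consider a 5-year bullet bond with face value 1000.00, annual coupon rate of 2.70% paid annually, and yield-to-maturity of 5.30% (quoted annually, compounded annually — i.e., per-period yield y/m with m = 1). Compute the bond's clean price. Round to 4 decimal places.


Coupon per period c = face * coupon_rate / m = 27.000000
Periods per year m = 1; per-period yield y/m = 0.053000
Number of cashflows N = 5
Cashflows (t years, CF_t, discount factor 1/(1+y/m)^(m*t), PV):
  t = 1.0000: CF_t = 27.000000, DF = 0.949668, PV = 25.641026
  t = 2.0000: CF_t = 27.000000, DF = 0.901869, PV = 24.350452
  t = 3.0000: CF_t = 27.000000, DF = 0.856475, PV = 23.124835
  t = 4.0000: CF_t = 27.000000, DF = 0.813367, PV = 21.960907
  t = 5.0000: CF_t = 1027.000000, DF = 0.772428, PV = 793.283804
Price P = sum_t PV_t = 888.361024

Answer: Price = 888.3610


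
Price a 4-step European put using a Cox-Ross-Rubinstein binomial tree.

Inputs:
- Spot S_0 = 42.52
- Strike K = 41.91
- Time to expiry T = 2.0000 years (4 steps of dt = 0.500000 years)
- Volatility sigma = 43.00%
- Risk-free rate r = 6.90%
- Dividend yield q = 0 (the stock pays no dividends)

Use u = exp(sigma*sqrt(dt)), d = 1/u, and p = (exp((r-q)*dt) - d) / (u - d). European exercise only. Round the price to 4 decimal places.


dt = T/N = 0.500000
u = exp(sigma*sqrt(dt)) = 1.355345; d = 1/u = 0.737820
p = (exp((r-q)*dt) - d) / (u - d) = 0.481409
Discount per step: exp(-r*dt) = 0.966088
Stock lattice S(k, i) with i counting down-moves:
  k=0: S(0,0) = 42.5200
  k=1: S(1,0) = 57.6293; S(1,1) = 31.3721
  k=2: S(2,0) = 78.1075; S(2,1) = 42.5200; S(2,2) = 23.1469
  k=3: S(3,0) = 105.8626; S(3,1) = 57.6293; S(3,2) = 31.3721; S(3,3) = 17.0783
  k=4: S(4,0) = 143.4804; S(4,1) = 78.1075; S(4,2) = 42.5200; S(4,3) = 23.1469; S(4,4) = 12.6007
Terminal payoffs V(N, i) = max(K - S_T, 0):
  V(4,0) = 0.000000; V(4,1) = 0.000000; V(4,2) = 0.000000; V(4,3) = 18.763057; V(4,4) = 29.309319
Backward induction: V(k, i) = exp(-r*dt) * [p * V(k+1, i) + (1-p) * V(k+1, i+1)].
  V(3,0) = exp(-r*dt) * [p*0.000000 + (1-p)*0.000000] = 0.000000
  V(3,1) = exp(-r*dt) * [p*0.000000 + (1-p)*0.000000] = 0.000000
  V(3,2) = exp(-r*dt) * [p*0.000000 + (1-p)*18.763057] = 9.400374
  V(3,3) = exp(-r*dt) * [p*18.763057 + (1-p)*29.309319] = 23.410494
  V(2,0) = exp(-r*dt) * [p*0.000000 + (1-p)*0.000000] = 0.000000
  V(2,1) = exp(-r*dt) * [p*0.000000 + (1-p)*9.400374] = 4.709628
  V(2,2) = exp(-r*dt) * [p*9.400374 + (1-p)*23.410494] = 16.100723
  V(1,0) = exp(-r*dt) * [p*0.000000 + (1-p)*4.709628] = 2.359544
  V(1,1) = exp(-r*dt) * [p*4.709628 + (1-p)*16.100723] = 10.256905
  V(0,0) = exp(-r*dt) * [p*2.359544 + (1-p)*10.256905] = 6.236141

Answer: Price = V(0,0) = 6.2361


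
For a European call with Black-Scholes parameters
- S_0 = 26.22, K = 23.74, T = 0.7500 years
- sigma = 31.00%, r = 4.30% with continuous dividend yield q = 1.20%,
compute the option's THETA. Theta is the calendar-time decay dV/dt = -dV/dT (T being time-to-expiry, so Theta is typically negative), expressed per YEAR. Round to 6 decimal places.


Answer: Theta = -1.951976

Derivation:
d1 = 0.5909406816; d2 = 0.3224728065
phi(d1) = 0.3350270588; exp(-qT) = 0.9910403788; exp(-rT) = 0.9682644857
Theta = -S*exp(-qT)*phi(d1)*sigma/(2*sqrt(T)) - r*K*exp(-rT)*N(d2) + q*S*exp(-qT)*N(d1)
N(d1) = 0.7227199166; N(d2) = 0.6264527322; sqrt(T) = 0.8660254038
Term 1 = -26.2200 * 0.9910403788 * 0.3350270588 * 0.3100 / (2 * 0.8660254038) = -1.5581346594
Term 2 = -0.0430 * 23.7400 * 0.9682644857 * 0.6264527322 = -0.6192007602
Term 3 = 0.0120 * 26.2200 * 0.9910403788 * 0.7227199166 = 0.2253592072
Theta = -1.5581346594 + (-0.6192007602) + (0.2253592072) = -1.951976


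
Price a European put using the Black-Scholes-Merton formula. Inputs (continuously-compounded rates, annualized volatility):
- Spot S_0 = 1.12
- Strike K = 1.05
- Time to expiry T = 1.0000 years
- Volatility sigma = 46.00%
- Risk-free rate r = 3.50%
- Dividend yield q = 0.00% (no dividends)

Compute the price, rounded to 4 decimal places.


d1 = (ln(S/K) + (r - q + 0.5*sigma^2) * T) / (sigma * sqrt(T)) = 0.44638809
d2 = d1 - sigma * sqrt(T) = -0.01361191
exp(-rT) = 0.96560542; exp(-qT) = 1.00000000
P = K * exp(-rT) * N(-d2) - S_0 * exp(-qT) * N(-d1)
N(-d1) = 0.32765847; N(-d2) = 0.50543020
P = 1.0500 * 0.96560542 * 0.50543020 - 1.1200 * 1.00000000 * 0.32765847 = 0.1455

Answer: Price = 0.1455


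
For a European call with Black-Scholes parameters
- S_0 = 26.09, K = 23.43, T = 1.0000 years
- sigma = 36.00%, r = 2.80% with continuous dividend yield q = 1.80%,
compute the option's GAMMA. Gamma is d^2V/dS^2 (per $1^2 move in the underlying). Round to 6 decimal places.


d1 = 0.5064856851; d2 = 0.1464856851
phi(d1) = 0.3509181029; exp(-qT) = 0.9821610324; exp(-rT) = 0.9723883668
Gamma = exp(-qT) * phi(d1) / (S * sigma * sqrt(T)) = 0.9821610324 * 0.3509181029 / (26.0900 * 0.3600 * 1.0000000000) = 0.036695

Answer: Gamma = 0.036695


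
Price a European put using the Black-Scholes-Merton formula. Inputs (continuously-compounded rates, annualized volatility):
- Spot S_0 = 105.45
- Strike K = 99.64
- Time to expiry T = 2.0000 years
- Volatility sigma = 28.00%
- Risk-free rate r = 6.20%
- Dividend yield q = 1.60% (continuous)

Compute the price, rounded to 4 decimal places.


d1 = (ln(S/K) + (r - q + 0.5*sigma^2) * T) / (sigma * sqrt(T)) = 0.57344647
d2 = d1 - sigma * sqrt(T) = 0.17746667
exp(-rT) = 0.88337984; exp(-qT) = 0.96850658
P = K * exp(-rT) * N(-d2) - S_0 * exp(-qT) * N(-d1)
N(-d1) = 0.28317122; N(-d2) = 0.42957092
P = 99.6400 * 0.88337984 * 0.42957092 - 105.4500 * 0.96850658 * 0.28317122 = 8.8908

Answer: Price = 8.8908


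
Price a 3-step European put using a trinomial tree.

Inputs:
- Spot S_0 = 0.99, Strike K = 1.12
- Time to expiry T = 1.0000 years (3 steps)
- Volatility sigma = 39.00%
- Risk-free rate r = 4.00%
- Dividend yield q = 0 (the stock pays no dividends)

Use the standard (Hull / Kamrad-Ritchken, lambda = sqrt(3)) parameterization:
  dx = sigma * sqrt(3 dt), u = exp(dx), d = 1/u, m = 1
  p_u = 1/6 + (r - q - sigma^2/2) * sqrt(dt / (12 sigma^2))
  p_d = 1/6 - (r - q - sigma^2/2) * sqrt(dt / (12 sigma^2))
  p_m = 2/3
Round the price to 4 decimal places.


dt = T/N = 0.333333; dx = sigma*sqrt(3*dt) = 0.390000
u = exp(dx) = 1.476981; d = 1/u = 0.677057
p_u = 0.151261, p_m = 0.666667, p_d = 0.182073
Discount per step: exp(-r*dt) = 0.986755
Stock lattice S(k, j) with j the centered position index:
  k=0: S(0,+0) = 0.9900
  k=1: S(1,-1) = 0.6703; S(1,+0) = 0.9900; S(1,+1) = 1.4622
  k=2: S(2,-2) = 0.4538; S(2,-1) = 0.6703; S(2,+0) = 0.9900; S(2,+1) = 1.4622; S(2,+2) = 2.1597
  k=3: S(3,-3) = 0.3073; S(3,-2) = 0.4538; S(3,-1) = 0.6703; S(3,+0) = 0.9900; S(3,+1) = 1.4622; S(3,+2) = 2.1597; S(3,+3) = 3.1898
Terminal payoffs V(N, j) = max(K - S_T, 0):
  V(3,-3) = 0.812737; V(3,-2) = 0.666178; V(3,-1) = 0.449714; V(3,+0) = 0.130000; V(3,+1) = 0.000000; V(3,+2) = 0.000000; V(3,+3) = 0.000000
Backward induction: V(k, j) = exp(-r*dt) * [p_u * V(k+1, j+1) + p_m * V(k+1, j) + p_d * V(k+1, j-1)]
  V(2,-2) = exp(-r*dt) * [p_u*0.449714 + p_m*0.666178 + p_d*0.812737] = 0.651377
  V(2,-1) = exp(-r*dt) * [p_u*0.130000 + p_m*0.449714 + p_d*0.666178] = 0.434928
  V(2,+0) = exp(-r*dt) * [p_u*0.000000 + p_m*0.130000 + p_d*0.449714] = 0.166315
  V(2,+1) = exp(-r*dt) * [p_u*0.000000 + p_m*0.000000 + p_d*0.130000] = 0.023356
  V(2,+2) = exp(-r*dt) * [p_u*0.000000 + p_m*0.000000 + p_d*0.000000] = 0.000000
  V(1,-1) = exp(-r*dt) * [p_u*0.166315 + p_m*0.434928 + p_d*0.651377] = 0.427962
  V(1,+0) = exp(-r*dt) * [p_u*0.023356 + p_m*0.166315 + p_d*0.434928] = 0.191034
  V(1,+1) = exp(-r*dt) * [p_u*0.000000 + p_m*0.023356 + p_d*0.166315] = 0.045245
  V(0,+0) = exp(-r*dt) * [p_u*0.045245 + p_m*0.191034 + p_d*0.427962] = 0.209310

Answer: Price = V(0,0) = 0.2093


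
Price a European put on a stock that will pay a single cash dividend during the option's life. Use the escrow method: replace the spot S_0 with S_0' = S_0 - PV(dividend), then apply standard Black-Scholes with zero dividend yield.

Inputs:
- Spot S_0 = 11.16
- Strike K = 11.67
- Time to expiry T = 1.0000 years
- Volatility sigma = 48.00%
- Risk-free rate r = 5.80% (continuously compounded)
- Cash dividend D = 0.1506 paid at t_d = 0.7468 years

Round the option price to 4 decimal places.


PV(D) = D * exp(-r * t_d) = 0.1506 * 0.95761027 = 0.14421611
S_0' = S_0 - PV(D) = 11.1600 - 0.14421611 = 11.01578389
d1 = (ln(S_0'/K) + (r + sigma^2/2)*T) / (sigma*sqrt(T)) = 0.24064104
d2 = d1 - sigma*sqrt(T) = -0.23935896
exp(-rT) = 0.94364995
N(-d1) = 0.40491667; N(-d2) = 0.59458638
P = K * exp(-rT) * N(-d2) - S_0' * N(-d1) = 11.6700 * 0.94364995 * 0.59458638 - 11.01578389 * 0.40491667 = 2.0873

Answer: Price = 2.0873


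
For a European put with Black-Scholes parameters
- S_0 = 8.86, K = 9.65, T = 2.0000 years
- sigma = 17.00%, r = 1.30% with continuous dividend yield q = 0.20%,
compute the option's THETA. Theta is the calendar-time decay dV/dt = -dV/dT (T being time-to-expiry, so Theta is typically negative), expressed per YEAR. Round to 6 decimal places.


Answer: Theta = -0.139872

Derivation:
d1 = -0.1435474630; d2 = -0.3839637686
phi(d1) = 0.3948531046; exp(-qT) = 0.9960079893; exp(-rT) = 0.9743350896
Theta = -S*exp(-qT)*phi(d1)*sigma/(2*sqrt(T)) + r*K*exp(-rT)*N(-d2) - q*S*exp(-qT)*N(-d1)
N(-d1) = 0.5570710854; N(-d2) = 0.6494973493; sqrt(T) = 1.4142135624
Term 1 = -8.8600 * 0.9960079893 * 0.3948531046 * 0.1700 / (2 * 1.4142135624) = -0.2094286190
Term 2 = 0.0130 * 9.6500 * 0.9743350896 * 0.6494973493 = 0.0793882799
Term 3 = -0.0020 * 8.8600 * 0.9960079893 * 0.5570710854 = -0.0098318933
Theta = -0.2094286190 + (0.0793882799) + (-0.0098318933) = -0.139872


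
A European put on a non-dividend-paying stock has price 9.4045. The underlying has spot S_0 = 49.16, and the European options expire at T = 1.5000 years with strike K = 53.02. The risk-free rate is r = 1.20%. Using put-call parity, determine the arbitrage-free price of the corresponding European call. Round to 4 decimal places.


Answer: Call price = 6.4903

Derivation:
Put-call parity: C - P = S_0 * exp(-qT) - K * exp(-rT).
S_0 * exp(-qT) = 49.1600 * 1.00000000 = 49.16000000
K * exp(-rT) = 53.0200 * 0.98216103 = 52.07417794
C = P + S*exp(-qT) - K*exp(-rT)
C = 9.4045 + 49.16000000 - 52.07417794 = 6.4903


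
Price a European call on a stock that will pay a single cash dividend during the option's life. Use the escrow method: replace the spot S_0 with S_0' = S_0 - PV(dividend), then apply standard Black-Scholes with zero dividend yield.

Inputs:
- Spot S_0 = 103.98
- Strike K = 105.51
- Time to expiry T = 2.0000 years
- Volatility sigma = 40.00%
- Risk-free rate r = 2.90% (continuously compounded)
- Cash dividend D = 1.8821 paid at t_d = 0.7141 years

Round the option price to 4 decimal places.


Answer: Price = 23.7679

Derivation:
PV(D) = D * exp(-r * t_d) = 1.8821 * 0.97950406 = 1.84352459
S_0' = S_0 - PV(D) = 103.9800 - 1.84352459 = 102.13647541
d1 = (ln(S_0'/K) + (r + sigma^2/2)*T) / (sigma*sqrt(T)) = 0.32792816
d2 = d1 - sigma*sqrt(T) = -0.23775727
exp(-rT) = 0.94364995
N(d1) = 0.62851701; N(d2) = 0.40603468
C = S_0' * N(d1) - K * exp(-rT) * N(d2) = 102.13647541 * 0.62851701 - 105.5100 * 0.94364995 * 0.40603468 = 23.7679


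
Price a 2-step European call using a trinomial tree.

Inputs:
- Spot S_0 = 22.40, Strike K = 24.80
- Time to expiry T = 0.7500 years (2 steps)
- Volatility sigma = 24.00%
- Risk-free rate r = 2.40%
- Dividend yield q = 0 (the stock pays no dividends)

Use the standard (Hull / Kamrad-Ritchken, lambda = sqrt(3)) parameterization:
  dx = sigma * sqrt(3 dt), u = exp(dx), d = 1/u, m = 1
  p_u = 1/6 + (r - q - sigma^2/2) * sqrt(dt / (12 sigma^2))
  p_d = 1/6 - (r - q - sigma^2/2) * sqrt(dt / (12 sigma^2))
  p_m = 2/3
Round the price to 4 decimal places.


Answer: Price = V(0,0) = 1.2004

Derivation:
dt = T/N = 0.375000; dx = sigma*sqrt(3*dt) = 0.254558
u = exp(dx) = 1.289892; d = 1/u = 0.775259
p_u = 0.163131, p_m = 0.666667, p_d = 0.170202
Discount per step: exp(-r*dt) = 0.991040
Stock lattice S(k, j) with j the centered position index:
  k=0: S(0,+0) = 22.4000
  k=1: S(1,-1) = 17.3658; S(1,+0) = 22.4000; S(1,+1) = 28.8936
  k=2: S(2,-2) = 13.4630; S(2,-1) = 17.3658; S(2,+0) = 22.4000; S(2,+1) = 28.8936; S(2,+2) = 37.2696
Terminal payoffs V(N, j) = max(S_T - K, 0):
  V(2,-2) = 0.000000; V(2,-1) = 0.000000; V(2,+0) = 0.000000; V(2,+1) = 4.093579; V(2,+2) = 12.469595
Backward induction: V(k, j) = exp(-r*dt) * [p_u * V(k+1, j+1) + p_m * V(k+1, j) + p_d * V(k+1, j-1)]
  V(1,-1) = exp(-r*dt) * [p_u*0.000000 + p_m*0.000000 + p_d*0.000000] = 0.000000
  V(1,+0) = exp(-r*dt) * [p_u*4.093579 + p_m*0.000000 + p_d*0.000000] = 0.661807
  V(1,+1) = exp(-r*dt) * [p_u*12.469595 + p_m*4.093579 + p_d*0.000000] = 4.720555
  V(0,+0) = exp(-r*dt) * [p_u*4.720555 + p_m*0.661807 + p_d*0.000000] = 1.200422


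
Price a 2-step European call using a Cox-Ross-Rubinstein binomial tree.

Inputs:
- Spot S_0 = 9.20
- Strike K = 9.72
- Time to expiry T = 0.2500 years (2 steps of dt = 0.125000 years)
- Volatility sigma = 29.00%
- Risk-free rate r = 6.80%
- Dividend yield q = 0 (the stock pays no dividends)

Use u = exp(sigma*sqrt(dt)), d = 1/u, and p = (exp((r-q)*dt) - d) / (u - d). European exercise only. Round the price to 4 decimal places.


Answer: Price = V(0,0) = 0.4119

Derivation:
dt = T/N = 0.125000
u = exp(sigma*sqrt(dt)) = 1.107971; d = 1/u = 0.902551
p = (exp((r-q)*dt) - d) / (u - d) = 0.515945
Discount per step: exp(-r*dt) = 0.991536
Stock lattice S(k, i) with i counting down-moves:
  k=0: S(0,0) = 9.2000
  k=1: S(1,0) = 10.1933; S(1,1) = 8.3035
  k=2: S(2,0) = 11.2939; S(2,1) = 9.2000; S(2,2) = 7.4943
Terminal payoffs V(N, i) = max(S_T - K, 0):
  V(2,0) = 1.573919; V(2,1) = 0.000000; V(2,2) = 0.000000
Backward induction: V(k, i) = exp(-r*dt) * [p * V(k+1, i) + (1-p) * V(k+1, i+1)].
  V(1,0) = exp(-r*dt) * [p*1.573919 + (1-p)*0.000000] = 0.805182
  V(1,1) = exp(-r*dt) * [p*0.000000 + (1-p)*0.000000] = 0.000000
  V(0,0) = exp(-r*dt) * [p*0.805182 + (1-p)*0.000000] = 0.411913


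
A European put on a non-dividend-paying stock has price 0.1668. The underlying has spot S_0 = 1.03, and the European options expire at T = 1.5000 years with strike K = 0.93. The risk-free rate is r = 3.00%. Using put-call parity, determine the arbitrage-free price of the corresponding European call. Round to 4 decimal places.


Put-call parity: C - P = S_0 * exp(-qT) - K * exp(-rT).
S_0 * exp(-qT) = 1.0300 * 1.00000000 = 1.03000000
K * exp(-rT) = 0.9300 * 0.95599748 = 0.88907766
C = P + S*exp(-qT) - K*exp(-rT)
C = 0.1668 + 1.03000000 - 0.88907766 = 0.3077

Answer: Call price = 0.3077


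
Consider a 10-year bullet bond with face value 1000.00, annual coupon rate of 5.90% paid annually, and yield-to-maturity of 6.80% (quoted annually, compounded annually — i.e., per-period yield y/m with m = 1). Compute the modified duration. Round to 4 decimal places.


Coupon per period c = face * coupon_rate / m = 59.000000
Periods per year m = 1; per-period yield y/m = 0.068000
Number of cashflows N = 10
Cashflows (t years, CF_t, discount factor 1/(1+y/m)^(m*t), PV):
  t = 1.0000: CF_t = 59.000000, DF = 0.936330, PV = 55.243446
  t = 2.0000: CF_t = 59.000000, DF = 0.876713, PV = 51.726073
  t = 3.0000: CF_t = 59.000000, DF = 0.820892, PV = 48.432652
  t = 4.0000: CF_t = 59.000000, DF = 0.768626, PV = 45.348925
  t = 5.0000: CF_t = 59.000000, DF = 0.719687, PV = 42.461541
  t = 6.0000: CF_t = 59.000000, DF = 0.673864, PV = 39.757997
  t = 7.0000: CF_t = 59.000000, DF = 0.630959, PV = 37.226589
  t = 8.0000: CF_t = 59.000000, DF = 0.590786, PV = 34.856357
  t = 9.0000: CF_t = 59.000000, DF = 0.553170, PV = 32.637038
  t = 10.0000: CF_t = 1059.000000, DF = 0.517950, PV = 548.508590
Price P = sum_t PV_t = 936.199207
First compute Macaulay numerator sum_t t * PV_t:
  t * PV_t at t = 1.0000: 55.243446
  t * PV_t at t = 2.0000: 103.452145
  t * PV_t at t = 3.0000: 145.297957
  t * PV_t at t = 4.0000: 181.395702
  t * PV_t at t = 5.0000: 212.307703
  t * PV_t at t = 6.0000: 238.547981
  t * PV_t at t = 7.0000: 260.586122
  t * PV_t at t = 8.0000: 278.850853
  t * PV_t at t = 9.0000: 293.733342
  t * PV_t at t = 10.0000: 5485.085899
Macaulay duration D = 7254.501151 / 936.199207 = 7.748886
Modified duration = D / (1 + y/m) = 7.748886 / (1 + 0.068000) = 7.255511

Answer: Modified duration = 7.2555


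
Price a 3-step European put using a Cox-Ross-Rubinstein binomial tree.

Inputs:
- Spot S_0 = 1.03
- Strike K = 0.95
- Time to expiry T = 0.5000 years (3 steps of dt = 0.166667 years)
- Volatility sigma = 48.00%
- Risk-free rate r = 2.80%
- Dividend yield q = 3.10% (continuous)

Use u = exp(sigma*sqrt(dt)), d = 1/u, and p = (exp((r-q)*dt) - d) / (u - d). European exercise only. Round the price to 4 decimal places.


dt = T/N = 0.166667
u = exp(sigma*sqrt(dt)) = 1.216477; d = 1/u = 0.822046
p = (exp((r-q)*dt) - d) / (u - d) = 0.449899
Discount per step: exp(-r*dt) = 0.995344
Stock lattice S(k, i) with i counting down-moves:
  k=0: S(0,0) = 1.0300
  k=1: S(1,0) = 1.2530; S(1,1) = 0.8467
  k=2: S(2,0) = 1.5242; S(2,1) = 1.0300; S(2,2) = 0.6960
  k=3: S(3,0) = 1.8542; S(3,1) = 1.2530; S(3,2) = 0.8467; S(3,3) = 0.5722
Terminal payoffs V(N, i) = max(K - S_T, 0):
  V(3,0) = 0.000000; V(3,1) = 0.000000; V(3,2) = 0.103293; V(3,3) = 0.377830
Backward induction: V(k, i) = exp(-r*dt) * [p * V(k+1, i) + (1-p) * V(k+1, i+1)].
  V(2,0) = exp(-r*dt) * [p*0.000000 + (1-p)*0.000000] = 0.000000
  V(2,1) = exp(-r*dt) * [p*0.000000 + (1-p)*0.103293] = 0.056557
  V(2,2) = exp(-r*dt) * [p*0.103293 + (1-p)*0.377830] = 0.253132
  V(1,0) = exp(-r*dt) * [p*0.000000 + (1-p)*0.056557] = 0.030967
  V(1,1) = exp(-r*dt) * [p*0.056557 + (1-p)*0.253132] = 0.163926
  V(0,0) = exp(-r*dt) * [p*0.030967 + (1-p)*0.163926] = 0.103623

Answer: Price = V(0,0) = 0.1036


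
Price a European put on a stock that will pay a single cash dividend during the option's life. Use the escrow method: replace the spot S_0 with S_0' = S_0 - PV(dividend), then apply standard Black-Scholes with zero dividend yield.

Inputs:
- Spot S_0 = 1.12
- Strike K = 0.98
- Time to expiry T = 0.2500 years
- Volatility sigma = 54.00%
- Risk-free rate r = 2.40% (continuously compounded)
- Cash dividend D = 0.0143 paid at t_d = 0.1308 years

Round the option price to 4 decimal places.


Answer: Price = 0.0579

Derivation:
PV(D) = D * exp(-r * t_d) = 0.0143 * 0.99686572 = 0.01425518
S_0' = S_0 - PV(D) = 1.1200 - 0.01425518 = 1.10574482
d1 = (ln(S_0'/K) + (r + sigma^2/2)*T) / (sigma*sqrt(T)) = 0.60434022
d2 = d1 - sigma*sqrt(T) = 0.33434022
exp(-rT) = 0.99401796
N(-d1) = 0.27280873; N(-d2) = 0.36906142
P = K * exp(-rT) * N(-d2) - S_0' * N(-d1) = 0.9800 * 0.99401796 * 0.36906142 - 1.10574482 * 0.27280873 = 0.0579


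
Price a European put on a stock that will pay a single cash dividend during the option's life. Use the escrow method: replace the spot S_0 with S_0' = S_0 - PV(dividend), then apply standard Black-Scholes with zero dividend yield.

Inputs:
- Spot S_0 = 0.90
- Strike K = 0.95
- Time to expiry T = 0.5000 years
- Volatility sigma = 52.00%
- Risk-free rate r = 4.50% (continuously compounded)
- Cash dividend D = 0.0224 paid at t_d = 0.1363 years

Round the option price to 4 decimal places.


PV(D) = D * exp(-r * t_d) = 0.0224 * 0.99388527 = 0.02226303
S_0' = S_0 - PV(D) = 0.9000 - 0.02226303 = 0.87773697
d1 = (ln(S_0'/K) + (r + sigma^2/2)*T) / (sigma*sqrt(T)) = 0.02987522
d2 = d1 - sigma*sqrt(T) = -0.33782030
exp(-rT) = 0.97775124
N(-d1) = 0.48808328; N(-d2) = 0.63225070
P = K * exp(-rT) * N(-d2) - S_0' * N(-d1) = 0.9500 * 0.97775124 * 0.63225070 - 0.87773697 * 0.48808328 = 0.1589

Answer: Price = 0.1589


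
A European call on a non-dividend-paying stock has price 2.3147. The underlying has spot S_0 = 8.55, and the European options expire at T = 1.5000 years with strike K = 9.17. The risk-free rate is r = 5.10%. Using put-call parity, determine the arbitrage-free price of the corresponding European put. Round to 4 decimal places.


Put-call parity: C - P = S_0 * exp(-qT) - K * exp(-rT).
S_0 * exp(-qT) = 8.5500 * 1.00000000 = 8.55000000
K * exp(-rT) = 9.1700 * 0.92635291 = 8.49465622
P = C - S*exp(-qT) + K*exp(-rT)
P = 2.3147 - 8.55000000 + 8.49465622 = 2.2594

Answer: Put price = 2.2594


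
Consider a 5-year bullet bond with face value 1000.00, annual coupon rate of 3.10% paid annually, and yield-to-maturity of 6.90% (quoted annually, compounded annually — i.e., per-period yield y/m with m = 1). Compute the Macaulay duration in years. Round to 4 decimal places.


Coupon per period c = face * coupon_rate / m = 31.000000
Periods per year m = 1; per-period yield y/m = 0.069000
Number of cashflows N = 5
Cashflows (t years, CF_t, discount factor 1/(1+y/m)^(m*t), PV):
  t = 1.0000: CF_t = 31.000000, DF = 0.935454, PV = 28.999065
  t = 2.0000: CF_t = 31.000000, DF = 0.875074, PV = 27.127282
  t = 3.0000: CF_t = 31.000000, DF = 0.818591, PV = 25.376316
  t = 4.0000: CF_t = 31.000000, DF = 0.765754, PV = 23.738369
  t = 5.0000: CF_t = 1031.000000, DF = 0.716327, PV = 738.533397
Price P = sum_t PV_t = 843.774429
Macaulay numerator sum_t t * PV_t:
  t * PV_t at t = 1.0000: 28.999065
  t * PV_t at t = 2.0000: 54.254564
  t * PV_t at t = 3.0000: 76.128949
  t * PV_t at t = 4.0000: 94.953475
  t * PV_t at t = 5.0000: 3692.666985
Macaulay duration D = (sum_t t * PV_t) / P = 3947.003038 / 843.774429 = 4.677794

Answer: Macaulay duration = 4.6778 years


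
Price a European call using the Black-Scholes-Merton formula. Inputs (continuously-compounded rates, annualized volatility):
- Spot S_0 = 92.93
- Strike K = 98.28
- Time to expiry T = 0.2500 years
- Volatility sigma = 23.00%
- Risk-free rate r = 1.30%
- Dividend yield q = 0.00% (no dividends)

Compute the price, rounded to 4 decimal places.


d1 = (ln(S/K) + (r - q + 0.5*sigma^2) * T) / (sigma * sqrt(T)) = -0.40096979
d2 = d1 - sigma * sqrt(T) = -0.51596979
exp(-rT) = 0.99675528; exp(-qT) = 1.00000000
C = S_0 * exp(-qT) * N(d1) - K * exp(-rT) * N(d2)
N(d1) = 0.34422118; N(d2) = 0.30293775
C = 92.9300 * 1.00000000 * 0.34422118 - 98.2800 * 0.99675528 * 0.30293775 = 2.3124

Answer: Price = 2.3124


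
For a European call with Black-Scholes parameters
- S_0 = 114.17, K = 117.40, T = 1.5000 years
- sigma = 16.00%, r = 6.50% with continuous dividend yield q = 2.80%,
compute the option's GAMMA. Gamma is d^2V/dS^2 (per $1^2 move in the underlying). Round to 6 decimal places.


d1 = 0.2388337124; d2 = 0.0428745329
phi(d1) = 0.3877248640; exp(-qT) = 0.9588697806; exp(-rT) = 0.9071023416
Gamma = exp(-qT) * phi(d1) / (S * sigma * sqrt(T)) = 0.9588697806 * 0.3877248640 / (114.1700 * 0.1600 * 1.2247448714) = 0.016617

Answer: Gamma = 0.016617


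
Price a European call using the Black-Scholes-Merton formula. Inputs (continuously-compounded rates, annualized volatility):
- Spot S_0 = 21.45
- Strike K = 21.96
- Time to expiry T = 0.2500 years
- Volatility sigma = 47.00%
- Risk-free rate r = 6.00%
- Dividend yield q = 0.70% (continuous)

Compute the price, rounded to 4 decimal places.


Answer: Price = 1.9048

Derivation:
d1 = (ln(S/K) + (r - q + 0.5*sigma^2) * T) / (sigma * sqrt(T)) = 0.07389161
d2 = d1 - sigma * sqrt(T) = -0.16110839
exp(-rT) = 0.98511194; exp(-qT) = 0.99825153
C = S_0 * exp(-qT) * N(d1) - K * exp(-rT) * N(d2)
N(d1) = 0.52945168; N(d2) = 0.43600402
C = 21.4500 * 0.99825153 * 0.52945168 - 21.9600 * 0.98511194 * 0.43600402 = 1.9048


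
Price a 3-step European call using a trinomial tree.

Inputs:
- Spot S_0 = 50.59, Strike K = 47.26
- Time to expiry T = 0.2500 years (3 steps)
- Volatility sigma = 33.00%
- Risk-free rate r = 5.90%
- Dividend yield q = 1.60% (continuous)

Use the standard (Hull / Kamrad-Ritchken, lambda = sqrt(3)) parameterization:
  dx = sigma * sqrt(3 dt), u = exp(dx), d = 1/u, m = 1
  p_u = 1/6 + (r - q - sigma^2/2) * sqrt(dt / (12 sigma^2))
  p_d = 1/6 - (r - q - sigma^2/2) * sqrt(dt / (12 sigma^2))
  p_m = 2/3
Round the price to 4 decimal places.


Answer: Price = V(0,0) = 5.5490

Derivation:
dt = T/N = 0.083333; dx = sigma*sqrt(3*dt) = 0.165000
u = exp(dx) = 1.179393; d = 1/u = 0.847894
p_u = 0.163775, p_m = 0.666667, p_d = 0.169558
Discount per step: exp(-r*dt) = 0.995095
Stock lattice S(k, j) with j the centered position index:
  k=0: S(0,+0) = 50.5900
  k=1: S(1,-1) = 42.8949; S(1,+0) = 50.5900; S(1,+1) = 59.6655
  k=2: S(2,-2) = 36.3704; S(2,-1) = 42.8949; S(2,+0) = 50.5900; S(2,+1) = 59.6655; S(2,+2) = 70.3691
  k=3: S(3,-3) = 30.8382; S(3,-2) = 36.3704; S(3,-1) = 42.8949; S(3,+0) = 50.5900; S(3,+1) = 59.6655; S(3,+2) = 70.3691; S(3,+3) = 82.9928
Terminal payoffs V(N, j) = max(S_T - K, 0):
  V(3,-3) = 0.000000; V(3,-2) = 0.000000; V(3,-1) = 0.000000; V(3,+0) = 3.330000; V(3,+1) = 12.405498; V(3,+2) = 23.109078; V(3,+3) = 35.732806
Backward induction: V(k, j) = exp(-r*dt) * [p_u * V(k+1, j+1) + p_m * V(k+1, j) + p_d * V(k+1, j-1)]
  V(2,-2) = exp(-r*dt) * [p_u*0.000000 + p_m*0.000000 + p_d*0.000000] = 0.000000
  V(2,-1) = exp(-r*dt) * [p_u*3.330000 + p_m*0.000000 + p_d*0.000000] = 0.542697
  V(2,+0) = exp(-r*dt) * [p_u*12.405498 + p_m*3.330000 + p_d*0.000000] = 4.230861
  V(2,+1) = exp(-r*dt) * [p_u*23.109078 + p_m*12.405498 + p_d*3.330000] = 12.557761
  V(2,+2) = exp(-r*dt) * [p_u*35.732806 + p_m*23.109078 + p_d*12.405498] = 23.247074
  V(1,-1) = exp(-r*dt) * [p_u*4.230861 + p_m*0.542697 + p_d*0.000000] = 1.049535
  V(1,+0) = exp(-r*dt) * [p_u*12.557761 + p_m*4.230861 + p_d*0.542697] = 4.944871
  V(1,+1) = exp(-r*dt) * [p_u*23.247074 + p_m*12.557761 + p_d*4.230861] = 12.833260
  V(0,+0) = exp(-r*dt) * [p_u*12.833260 + p_m*4.944871 + p_d*1.049535] = 5.548959


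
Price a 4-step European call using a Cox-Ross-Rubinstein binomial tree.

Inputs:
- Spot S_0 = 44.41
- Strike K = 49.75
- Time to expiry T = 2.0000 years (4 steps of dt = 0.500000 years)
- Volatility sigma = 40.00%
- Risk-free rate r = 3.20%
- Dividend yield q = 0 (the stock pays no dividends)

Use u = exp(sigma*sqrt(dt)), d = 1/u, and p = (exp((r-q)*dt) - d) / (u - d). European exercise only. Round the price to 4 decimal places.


dt = T/N = 0.500000
u = exp(sigma*sqrt(dt)) = 1.326896; d = 1/u = 0.753638
p = (exp((r-q)*dt) - d) / (u - d) = 0.457892
Discount per step: exp(-r*dt) = 0.984127
Stock lattice S(k, i) with i counting down-moves:
  k=0: S(0,0) = 44.4100
  k=1: S(1,0) = 58.9275; S(1,1) = 33.4691
  k=2: S(2,0) = 78.1907; S(2,1) = 44.4100; S(2,2) = 25.2236
  k=3: S(3,0) = 103.7509; S(3,1) = 58.9275; S(3,2) = 33.4691; S(3,3) = 19.0095
  k=4: S(4,0) = 137.6667; S(4,1) = 78.1907; S(4,2) = 44.4100; S(4,3) = 25.2236; S(4,4) = 14.3263
Terminal payoffs V(N, i) = max(S_T - K, 0):
  V(4,0) = 87.916696; V(4,1) = 28.440651; V(4,2) = 0.000000; V(4,3) = 0.000000; V(4,4) = 0.000000
Backward induction: V(k, i) = exp(-r*dt) * [p * V(k+1, i) + (1-p) * V(k+1, i+1)].
  V(3,0) = exp(-r*dt) * [p*87.916696 + (1-p)*28.440651] = 54.790563
  V(3,1) = exp(-r*dt) * [p*28.440651 + (1-p)*0.000000] = 12.816044
  V(3,2) = exp(-r*dt) * [p*0.000000 + (1-p)*0.000000] = 0.000000
  V(3,3) = exp(-r*dt) * [p*0.000000 + (1-p)*0.000000] = 0.000000
  V(2,0) = exp(-r*dt) * [p*54.790563 + (1-p)*12.816044] = 31.527350
  V(2,1) = exp(-r*dt) * [p*12.816044 + (1-p)*0.000000] = 5.775219
  V(2,2) = exp(-r*dt) * [p*0.000000 + (1-p)*0.000000] = 0.000000
  V(1,0) = exp(-r*dt) * [p*31.527350 + (1-p)*5.775219] = 17.288082
  V(1,1) = exp(-r*dt) * [p*5.775219 + (1-p)*0.000000] = 2.602453
  V(0,0) = exp(-r*dt) * [p*17.288082 + (1-p)*2.602453] = 9.178844

Answer: Price = V(0,0) = 9.1788


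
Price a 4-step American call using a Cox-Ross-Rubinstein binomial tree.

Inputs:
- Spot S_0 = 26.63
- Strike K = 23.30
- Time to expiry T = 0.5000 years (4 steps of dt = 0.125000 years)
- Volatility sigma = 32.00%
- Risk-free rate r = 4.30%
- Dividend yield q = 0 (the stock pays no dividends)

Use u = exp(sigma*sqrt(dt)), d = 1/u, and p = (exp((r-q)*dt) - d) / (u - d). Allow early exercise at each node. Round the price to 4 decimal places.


dt = T/N = 0.125000
u = exp(sigma*sqrt(dt)) = 1.119785; d = 1/u = 0.893028
p = (exp((r-q)*dt) - d) / (u - d) = 0.495513
Discount per step: exp(-r*dt) = 0.994639
Stock lattice S(k, i) with i counting down-moves:
  k=0: S(0,0) = 26.6300
  k=1: S(1,0) = 29.8199; S(1,1) = 23.7813
  k=2: S(2,0) = 33.3919; S(2,1) = 26.6300; S(2,2) = 21.2374
  k=3: S(3,0) = 37.3917; S(3,1) = 29.8199; S(3,2) = 23.7813; S(3,3) = 18.9656
  k=4: S(4,0) = 41.8707; S(4,1) = 33.3919; S(4,2) = 26.6300; S(4,3) = 21.2374; S(4,4) = 16.9368
Terminal payoffs V(N, i) = max(S_T - K, 0):
  V(4,0) = 18.570718; V(4,1) = 10.091874; V(4,2) = 3.330000; V(4,3) = 0.000000; V(4,4) = 0.000000
Backward induction: V(k, i) = exp(-r*dt) * [p * V(k+1, i) + (1-p) * V(k+1, i+1)]; then take max(V_cont, immediate exercise) for American.
  V(3,0) = exp(-r*dt) * [p*18.570718 + (1-p)*10.091874] = 14.216635; exercise = 14.091734; V(3,0) = max -> 14.216635
  V(3,1) = exp(-r*dt) * [p*10.091874 + (1-p)*3.330000] = 6.644787; exercise = 6.519886; V(3,1) = max -> 6.644787
  V(3,2) = exp(-r*dt) * [p*3.330000 + (1-p)*0.000000] = 1.641214; exercise = 0.481342; V(3,2) = max -> 1.641214
  V(3,3) = exp(-r*dt) * [p*0.000000 + (1-p)*0.000000] = 0.000000; exercise = 0.000000; V(3,3) = max -> 0.000000
  V(2,0) = exp(-r*dt) * [p*14.216635 + (1-p)*6.644787] = 10.341007; exercise = 10.091874; V(2,0) = max -> 10.341007
  V(2,1) = exp(-r*dt) * [p*6.644787 + (1-p)*1.641214] = 4.098464; exercise = 3.330000; V(2,1) = max -> 4.098464
  V(2,2) = exp(-r*dt) * [p*1.641214 + (1-p)*0.000000] = 0.808884; exercise = 0.000000; V(2,2) = max -> 0.808884
  V(1,0) = exp(-r*dt) * [p*10.341007 + (1-p)*4.098464] = 7.153176; exercise = 6.519886; V(1,0) = max -> 7.153176
  V(1,1) = exp(-r*dt) * [p*4.098464 + (1-p)*0.808884] = 2.425841; exercise = 0.481342; V(1,1) = max -> 2.425841
  V(0,0) = exp(-r*dt) * [p*7.153176 + (1-p)*2.425841] = 4.742738; exercise = 3.330000; V(0,0) = max -> 4.742738

Answer: Price = V(0,0) = 4.7427


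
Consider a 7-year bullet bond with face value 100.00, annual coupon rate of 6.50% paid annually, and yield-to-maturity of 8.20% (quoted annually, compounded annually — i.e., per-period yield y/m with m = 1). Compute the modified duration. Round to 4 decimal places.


Answer: Modified duration = 5.3410

Derivation:
Coupon per period c = face * coupon_rate / m = 6.500000
Periods per year m = 1; per-period yield y/m = 0.082000
Number of cashflows N = 7
Cashflows (t years, CF_t, discount factor 1/(1+y/m)^(m*t), PV):
  t = 1.0000: CF_t = 6.500000, DF = 0.924214, PV = 6.007394
  t = 2.0000: CF_t = 6.500000, DF = 0.854172, PV = 5.552120
  t = 3.0000: CF_t = 6.500000, DF = 0.789438, PV = 5.131349
  t = 4.0000: CF_t = 6.500000, DF = 0.729610, PV = 4.742467
  t = 5.0000: CF_t = 6.500000, DF = 0.674316, PV = 4.383056
  t = 6.0000: CF_t = 6.500000, DF = 0.623213, PV = 4.050884
  t = 7.0000: CF_t = 106.500000, DF = 0.575982, PV = 61.342120
Price P = sum_t PV_t = 91.209390
First compute Macaulay numerator sum_t t * PV_t:
  t * PV_t at t = 1.0000: 6.007394
  t * PV_t at t = 2.0000: 11.104240
  t * PV_t at t = 3.0000: 15.394048
  t * PV_t at t = 4.0000: 18.969868
  t * PV_t at t = 5.0000: 21.915282
  t * PV_t at t = 6.0000: 24.305303
  t * PV_t at t = 7.0000: 429.394841
Macaulay duration D = 527.090975 / 91.209390 = 5.778911
Modified duration = D / (1 + y/m) = 5.778911 / (1 + 0.082000) = 5.340953


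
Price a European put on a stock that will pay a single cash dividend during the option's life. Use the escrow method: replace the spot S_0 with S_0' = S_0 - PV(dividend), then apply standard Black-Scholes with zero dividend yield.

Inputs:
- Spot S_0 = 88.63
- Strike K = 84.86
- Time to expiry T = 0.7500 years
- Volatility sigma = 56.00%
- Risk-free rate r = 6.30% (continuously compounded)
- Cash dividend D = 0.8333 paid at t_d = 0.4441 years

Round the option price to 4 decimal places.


PV(D) = D * exp(-r * t_d) = 0.8333 * 0.97240947 = 0.81030881
S_0' = S_0 - PV(D) = 88.6300 - 0.81030881 = 87.81969119
d1 = (ln(S_0'/K) + (r + sigma^2/2)*T) / (sigma*sqrt(T)) = 0.41060514
d2 = d1 - sigma*sqrt(T) = -0.07436909
exp(-rT) = 0.95384891
N(-d1) = 0.34068105; N(-d2) = 0.52964165
P = K * exp(-rT) * N(-d2) - S_0' * N(-d1) = 84.8600 * 0.95384891 * 0.52964165 - 87.81969119 * 0.34068105 = 12.9526

Answer: Price = 12.9526
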